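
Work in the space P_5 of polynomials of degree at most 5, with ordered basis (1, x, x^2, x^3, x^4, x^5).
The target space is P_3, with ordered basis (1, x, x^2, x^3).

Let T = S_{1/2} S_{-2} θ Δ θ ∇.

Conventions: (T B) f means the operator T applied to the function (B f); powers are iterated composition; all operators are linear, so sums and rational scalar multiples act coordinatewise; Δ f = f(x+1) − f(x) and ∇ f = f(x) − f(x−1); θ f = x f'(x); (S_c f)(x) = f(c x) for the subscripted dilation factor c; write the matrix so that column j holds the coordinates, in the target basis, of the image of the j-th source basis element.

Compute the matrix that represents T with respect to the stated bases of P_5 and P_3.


the matrix is [[0, 0, 0, 0, 0, 0]; [0, 0, 0, -12, -12, -30]; [0, 0, 0, 0, 72, 60]; [0, 0, 0, 0, 0, -240]] (rows listed top to bottom)

image of 1: 0
image of x: 0
image of x^2: 0
image of x^3: -12x
image of x^4: 72x^2 - 12x
image of x^5: -240x^3 + 60x^2 - 30x
each image's coordinates form column j of the matrix


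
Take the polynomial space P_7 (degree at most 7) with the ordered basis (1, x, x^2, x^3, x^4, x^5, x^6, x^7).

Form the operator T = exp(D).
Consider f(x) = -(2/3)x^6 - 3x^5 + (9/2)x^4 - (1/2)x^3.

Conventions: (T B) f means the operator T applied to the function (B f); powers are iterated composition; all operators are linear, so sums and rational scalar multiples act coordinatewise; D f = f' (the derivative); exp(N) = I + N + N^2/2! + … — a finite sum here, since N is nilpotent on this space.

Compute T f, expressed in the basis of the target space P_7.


the result is g(x) = -(2/3)x^6 - 7x^5 - (41/2)x^4 - (155/6)x^3 - (29/2)x^2 - (5/2)x + 1/3

order-1 term: -4x^5 - 15x^4 + 18x^3 - (3/2)x^2
order-2 term: -10x^4 - 30x^3 + 27x^2 - (3/2)x
order-3 term: -(40/3)x^3 - 30x^2 + 18x - 1/2
order-4 term: -10x^2 - 15x + 9/2
order-5 term: -4x - 3
order-6 term: -2/3
the series for exp(D) f terminates at order 6
exp(D) f = -(2/3)x^6 - 7x^5 - (41/2)x^4 - (155/6)x^3 - (29/2)x^2 - (5/2)x + 1/3


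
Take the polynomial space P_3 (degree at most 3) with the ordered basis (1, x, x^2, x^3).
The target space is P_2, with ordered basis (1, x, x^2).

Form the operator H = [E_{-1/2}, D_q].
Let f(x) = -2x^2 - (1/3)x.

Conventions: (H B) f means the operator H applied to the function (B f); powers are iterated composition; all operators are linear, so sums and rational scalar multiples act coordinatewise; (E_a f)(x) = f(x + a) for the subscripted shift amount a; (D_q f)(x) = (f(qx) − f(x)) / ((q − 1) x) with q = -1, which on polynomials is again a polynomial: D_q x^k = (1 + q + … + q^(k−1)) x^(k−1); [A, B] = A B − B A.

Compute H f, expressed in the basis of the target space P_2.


the result is g(x) = -2

D_q f = -1/3
E_{-1/2} D_q f = -1/3
E_{-1/2} f = -2x^2 + (5/3)x - 1/3
D_q E_{-1/2} f = 5/3
[E_{-1/2}, D_q] f = -2


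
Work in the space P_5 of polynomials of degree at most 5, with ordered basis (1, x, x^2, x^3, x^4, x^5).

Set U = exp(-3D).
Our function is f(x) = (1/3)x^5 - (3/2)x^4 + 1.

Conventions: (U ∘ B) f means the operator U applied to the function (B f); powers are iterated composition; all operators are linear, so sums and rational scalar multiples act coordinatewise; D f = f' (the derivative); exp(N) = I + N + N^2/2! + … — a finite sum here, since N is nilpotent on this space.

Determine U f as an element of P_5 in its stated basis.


order-1 term: -5x^4 + 18x^3
order-2 term: 30x^3 - 81x^2
order-3 term: -90x^2 + 162x
order-4 term: 135x - 243/2
order-5 term: -81
the series for exp(-3D) f terminates at order 5
exp(-3D) f = (1/3)x^5 - (13/2)x^4 + 48x^3 - 171x^2 + 297x - 403/2

g(x) = (1/3)x^5 - (13/2)x^4 + 48x^3 - 171x^2 + 297x - 403/2


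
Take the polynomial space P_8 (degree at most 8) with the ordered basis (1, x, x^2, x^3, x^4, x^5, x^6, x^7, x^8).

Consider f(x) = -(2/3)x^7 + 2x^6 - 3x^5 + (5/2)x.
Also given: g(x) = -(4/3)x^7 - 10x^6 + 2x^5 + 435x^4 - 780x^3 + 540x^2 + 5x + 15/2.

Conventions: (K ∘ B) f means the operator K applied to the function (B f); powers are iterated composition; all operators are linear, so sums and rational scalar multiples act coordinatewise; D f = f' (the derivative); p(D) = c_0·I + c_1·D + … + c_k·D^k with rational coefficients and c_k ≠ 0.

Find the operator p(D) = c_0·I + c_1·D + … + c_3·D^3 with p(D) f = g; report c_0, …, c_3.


D^0 f = -(2/3)x^7 + 2x^6 - 3x^5 + (5/2)x
D^1 f = -(14/3)x^6 + 12x^5 - 15x^4 + 5/2
D^2 f = -28x^5 + 60x^4 - 60x^3
D^3 f = -140x^4 + 240x^3 - 180x^2
matching coefficients of g against c_0 f + c_1 Df + … from the top degree down determines the c_i
solution: c_0 = 2, c_1 = 3, c_2 = 1, c_3 = -3

p(D) = 2·I + 3·D + D^2 − 3·D^3, i.e. c_0 = 2, c_1 = 3, c_2 = 1, c_3 = -3


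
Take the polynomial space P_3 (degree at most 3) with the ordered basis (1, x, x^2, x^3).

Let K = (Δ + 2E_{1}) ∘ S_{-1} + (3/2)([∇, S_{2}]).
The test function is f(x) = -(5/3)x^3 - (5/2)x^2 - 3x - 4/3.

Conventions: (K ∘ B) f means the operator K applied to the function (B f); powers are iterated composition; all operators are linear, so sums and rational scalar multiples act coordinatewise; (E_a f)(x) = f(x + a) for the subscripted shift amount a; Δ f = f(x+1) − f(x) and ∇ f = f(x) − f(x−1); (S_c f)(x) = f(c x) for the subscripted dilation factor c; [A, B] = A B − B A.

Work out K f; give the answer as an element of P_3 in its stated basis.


g(x) = (10/3)x^3 - 20x^2 + 36x - 83/12

S_{-1} f = (5/3)x^3 - (5/2)x^2 + 3x - 4/3
Δ S_{-1} f = 5x^2 + 13/6
E_{1} S_{-1} f = (5/3)x^3 + (5/2)x^2 + 3x + 5/6
(2E_{1}) S_{-1} f = (10/3)x^3 + 5x^2 + 6x + 5/3
(Δ + 2E_{1}) S_{-1} f = (10/3)x^3 + 10x^2 + 6x + 23/6
S_{2} f = -(40/3)x^3 - 10x^2 - 6x - 4/3
∇ S_{2} f = -40x^2 + 20x - 28/3
∇ f = -5x^2 - 13/6
S_{2} ∇ f = -20x^2 - 13/6
[∇, S_{2}] f = -20x^2 + 20x - 43/6
((3/2)([∇, S_{2}])) f = -30x^2 + 30x - 43/4
((Δ + 2E_{1}) ∘ S_{-1} + (3/2)([∇, S_{2}])) f = (10/3)x^3 - 20x^2 + 36x - 83/12


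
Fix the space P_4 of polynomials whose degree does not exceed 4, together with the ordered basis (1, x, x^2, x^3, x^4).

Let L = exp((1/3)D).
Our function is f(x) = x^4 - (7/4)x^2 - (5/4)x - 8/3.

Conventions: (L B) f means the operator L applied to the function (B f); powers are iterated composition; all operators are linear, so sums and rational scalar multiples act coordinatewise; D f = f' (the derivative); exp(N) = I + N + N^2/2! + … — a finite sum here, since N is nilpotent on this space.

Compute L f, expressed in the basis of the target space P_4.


order-1 term: (4/3)x^3 - (7/6)x - 5/12
order-2 term: (2/3)x^2 - 7/36
order-3 term: (4/27)x
order-4 term: 1/81
the series for exp((1/3)D) f terminates at order 4
exp((1/3)D) f = x^4 + (4/3)x^3 - (13/12)x^2 - (245/108)x - 529/162

the image equals g(x) = x^4 + (4/3)x^3 - (13/12)x^2 - (245/108)x - 529/162


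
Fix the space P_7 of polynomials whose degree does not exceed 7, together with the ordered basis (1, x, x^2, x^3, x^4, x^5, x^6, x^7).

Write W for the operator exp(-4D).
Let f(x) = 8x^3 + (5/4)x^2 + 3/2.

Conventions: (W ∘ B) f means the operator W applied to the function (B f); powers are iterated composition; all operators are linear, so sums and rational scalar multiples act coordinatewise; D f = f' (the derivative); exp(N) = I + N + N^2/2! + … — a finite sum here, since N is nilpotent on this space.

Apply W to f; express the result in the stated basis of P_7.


order-1 term: -96x^2 - 10x
order-2 term: 384x + 20
order-3 term: -512
the series for exp(-4D) f terminates at order 3
exp(-4D) f = 8x^3 - (379/4)x^2 + 374x - 981/2

the image equals g(x) = 8x^3 - (379/4)x^2 + 374x - 981/2


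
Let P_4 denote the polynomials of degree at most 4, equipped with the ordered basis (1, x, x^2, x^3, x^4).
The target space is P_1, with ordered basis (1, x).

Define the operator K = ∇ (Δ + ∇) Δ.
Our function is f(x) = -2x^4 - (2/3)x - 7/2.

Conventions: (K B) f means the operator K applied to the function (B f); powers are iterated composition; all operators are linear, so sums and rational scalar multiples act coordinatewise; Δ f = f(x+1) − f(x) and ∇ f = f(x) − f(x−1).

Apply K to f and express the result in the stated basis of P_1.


g(x) = -96x

Δ f = -8x^3 - 12x^2 - 8x - 8/3
Δ Δ f = -24x^2 - 48x - 28
∇ Δ f = -24x^2 - 4
(Δ + ∇) Δ f = -48x^2 - 48x - 32
∇ (Δ + ∇) Δ f = -96x


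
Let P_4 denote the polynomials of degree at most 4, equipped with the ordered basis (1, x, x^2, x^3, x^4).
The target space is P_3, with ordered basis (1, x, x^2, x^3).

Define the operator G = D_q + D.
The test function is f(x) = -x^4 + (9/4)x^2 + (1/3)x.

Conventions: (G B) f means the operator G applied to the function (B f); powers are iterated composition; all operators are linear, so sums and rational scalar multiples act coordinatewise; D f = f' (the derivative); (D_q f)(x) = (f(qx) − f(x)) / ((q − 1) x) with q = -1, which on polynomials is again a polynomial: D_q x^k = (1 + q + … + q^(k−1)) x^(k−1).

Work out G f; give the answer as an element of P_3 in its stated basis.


D_q f = 1/3
D f = -4x^3 + (9/2)x + 1/3
(D_q + D) f = -4x^3 + (9/2)x + 2/3

the result is g(x) = -4x^3 + (9/2)x + 2/3


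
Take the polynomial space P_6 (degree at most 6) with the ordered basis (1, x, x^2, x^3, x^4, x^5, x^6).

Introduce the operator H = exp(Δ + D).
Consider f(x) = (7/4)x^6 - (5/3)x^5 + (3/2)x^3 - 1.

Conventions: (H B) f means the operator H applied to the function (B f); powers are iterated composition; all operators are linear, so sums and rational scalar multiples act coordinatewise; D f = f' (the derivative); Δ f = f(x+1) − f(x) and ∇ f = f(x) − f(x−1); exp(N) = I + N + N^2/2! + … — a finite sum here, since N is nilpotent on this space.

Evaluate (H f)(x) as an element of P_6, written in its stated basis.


order-1 term: 21x^5 + (115/12)x^4 + (55/3)x^3 + (223/12)x^2 + (20/3)x + 19/12
order-2 term: 105x^4 + (430/3)x^3 + (755/4)x^2 + (409/3)x + 485/12
order-3 term: 280x^3 + (1490/3)x^2 + 535x + 2839/12
order-4 term: 420x^2 + (2120/3)x + 1385/3
order-5 term: 336x + 1100/3
order-6 term: 112
the series for exp(Δ + D) f terminates at order 6
exp(Δ + D) f = (7/4)x^6 + (58/3)x^5 + (1375/12)x^4 + (2659/6)x^3 + 1124x^2 + (5162/3)x + 14615/12

the image equals g(x) = (7/4)x^6 + (58/3)x^5 + (1375/12)x^4 + (2659/6)x^3 + 1124x^2 + (5162/3)x + 14615/12


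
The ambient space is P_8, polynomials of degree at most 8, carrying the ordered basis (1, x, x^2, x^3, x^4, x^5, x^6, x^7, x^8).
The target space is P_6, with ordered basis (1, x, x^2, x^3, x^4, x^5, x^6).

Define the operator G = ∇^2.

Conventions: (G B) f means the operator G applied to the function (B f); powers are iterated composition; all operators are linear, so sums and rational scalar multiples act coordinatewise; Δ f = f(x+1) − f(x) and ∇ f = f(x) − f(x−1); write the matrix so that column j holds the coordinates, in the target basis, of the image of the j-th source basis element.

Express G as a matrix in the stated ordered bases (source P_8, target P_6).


the matrix is [[0, 0, 2, -6, 14, -30, 62, -126, 254]; [0, 0, 0, 6, -24, 70, -180, 434, -1008]; [0, 0, 0, 0, 12, -60, 210, -630, 1736]; [0, 0, 0, 0, 0, 20, -120, 490, -1680]; [0, 0, 0, 0, 0, 0, 30, -210, 980]; [0, 0, 0, 0, 0, 0, 0, 42, -336]; [0, 0, 0, 0, 0, 0, 0, 0, 56]] (rows listed top to bottom)

image of 1: 0
image of x: 0
image of x^2: 2
image of x^3: 6x - 6
image of x^4: 12x^2 - 24x + 14
image of x^5: 20x^3 - 60x^2 + 70x - 30
image of x^6: 30x^4 - 120x^3 + 210x^2 - 180x + 62
image of x^7: 42x^5 - 210x^4 + 490x^3 - 630x^2 + 434x - 126
image of x^8: 56x^6 - 336x^5 + 980x^4 - 1680x^3 + 1736x^2 - 1008x + 254
each image's coordinates form column j of the matrix


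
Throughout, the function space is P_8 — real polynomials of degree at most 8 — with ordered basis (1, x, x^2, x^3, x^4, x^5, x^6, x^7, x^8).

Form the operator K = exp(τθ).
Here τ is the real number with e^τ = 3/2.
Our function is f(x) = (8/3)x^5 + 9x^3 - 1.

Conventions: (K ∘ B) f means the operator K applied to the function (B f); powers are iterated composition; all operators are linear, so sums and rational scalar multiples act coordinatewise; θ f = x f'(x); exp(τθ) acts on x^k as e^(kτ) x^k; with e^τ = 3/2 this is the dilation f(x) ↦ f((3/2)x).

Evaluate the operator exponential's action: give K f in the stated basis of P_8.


exp(τθ) x^k = e^(kτ) x^k; with e^τ = 3/2 this sends x^k to (3/2)^k x^k
x^3 ↦ 27/8 x^3
x^5 ↦ 243/32 x^5
applying this coordinatewise to f: exp(τθ) f = (81/4)x^5 + (243/8)x^3 - 1

g(x) = (81/4)x^5 + (243/8)x^3 - 1


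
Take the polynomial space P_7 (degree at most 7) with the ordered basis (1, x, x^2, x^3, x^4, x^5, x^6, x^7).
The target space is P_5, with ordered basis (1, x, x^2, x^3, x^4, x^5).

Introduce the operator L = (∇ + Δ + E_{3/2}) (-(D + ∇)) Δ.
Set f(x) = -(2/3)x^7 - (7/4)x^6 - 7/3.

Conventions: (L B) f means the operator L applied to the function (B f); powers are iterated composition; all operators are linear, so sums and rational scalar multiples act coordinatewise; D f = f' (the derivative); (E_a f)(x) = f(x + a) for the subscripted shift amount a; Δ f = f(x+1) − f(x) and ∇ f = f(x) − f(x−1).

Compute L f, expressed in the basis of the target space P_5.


the result is g(x) = 56x^5 + 1155x^4 + 3955x^3 + (16345/2)x^2 + (102193/12)x + 172081/48

Δ f = -(14/3)x^6 - (49/2)x^5 - (595/12)x^4 - (175/3)x^3 - (161/4)x^2 - (91/6)x - 29/12
D Δ f = -28x^5 - (245/2)x^4 - (595/3)x^3 - 175x^2 - (161/2)x - 91/6
∇ Δ f = -28x^5 - (105/2)x^4 - (140/3)x^3 - (105/2)x^2 - (28/3)x - 7/2
(D + ∇) Δ f = -56x^5 - 175x^4 - 245x^3 - (455/2)x^2 - (539/6)x - 56/3
(-(D + ∇)) Δ f = 56x^5 + 175x^4 + 245x^3 + (455/2)x^2 + (539/6)x + 56/3
∇ (-(D + ∇)) Δ f = 280x^4 + 140x^3 + 245x^2 + 140x - 35/3
Δ (-(D + ∇)) Δ f = 280x^4 + 1260x^3 + 2345x^2 + 2170x + 2380/3
E_{3/2} (-(D + ∇)) Δ f = 56x^5 + 595x^4 + 2555x^3 + (11165/2)x^2 + (74473/12)x + 134561/48
(∇ + Δ + E_{3/2}) (-(D + ∇)) Δ f = 56x^5 + 1155x^4 + 3955x^3 + (16345/2)x^2 + (102193/12)x + 172081/48


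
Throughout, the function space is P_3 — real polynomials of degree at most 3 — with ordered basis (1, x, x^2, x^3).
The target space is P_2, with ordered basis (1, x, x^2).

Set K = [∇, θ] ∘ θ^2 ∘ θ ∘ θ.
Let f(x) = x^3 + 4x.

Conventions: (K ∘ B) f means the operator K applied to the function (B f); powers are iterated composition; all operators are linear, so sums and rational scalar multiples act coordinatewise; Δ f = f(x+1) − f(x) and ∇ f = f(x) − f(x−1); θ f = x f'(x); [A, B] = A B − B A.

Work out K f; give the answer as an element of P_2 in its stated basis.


the result is g(x) = 243x^2 - 486x + 247

θ f = 3x^3 + 4x
θ θ f = 9x^3 + 4x
θ (θ ∘ θ) f = 27x^3 + 4x
θ θ (θ ∘ θ) f = 81x^3 + 4x
θ θ^2 (θ ∘ θ) f = 243x^3 + 4x
∇ θ θ^2 (θ ∘ θ) f = 729x^2 - 729x + 247
∇ θ^2 (θ ∘ θ) f = 243x^2 - 243x + 85
θ ∇ θ^2 (θ ∘ θ) f = 486x^2 - 243x
[∇, θ] θ^2 (θ ∘ θ) f = 243x^2 - 486x + 247


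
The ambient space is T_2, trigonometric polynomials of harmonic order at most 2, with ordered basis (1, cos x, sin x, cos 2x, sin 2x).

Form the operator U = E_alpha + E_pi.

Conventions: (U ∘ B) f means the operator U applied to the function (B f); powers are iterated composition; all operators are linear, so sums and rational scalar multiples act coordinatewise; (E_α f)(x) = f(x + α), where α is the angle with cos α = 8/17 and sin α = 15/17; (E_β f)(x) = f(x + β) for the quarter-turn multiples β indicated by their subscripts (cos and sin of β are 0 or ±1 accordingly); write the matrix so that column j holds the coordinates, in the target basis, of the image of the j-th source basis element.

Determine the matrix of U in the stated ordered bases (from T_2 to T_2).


image of 1: 2
image of cos x: -(9/17)cos x - (15/17)sin x
image of sin x: (15/17)cos x - (9/17)sin x
image of cos 2x: (128/289)cos 2x - (240/289)sin 2x
image of sin 2x: (240/289)cos 2x + (128/289)sin 2x
each image's coordinates form column j of the matrix

the matrix is [[2, 0, 0, 0, 0]; [0, -9/17, 15/17, 0, 0]; [0, -15/17, -9/17, 0, 0]; [0, 0, 0, 128/289, 240/289]; [0, 0, 0, -240/289, 128/289]] (rows listed top to bottom)


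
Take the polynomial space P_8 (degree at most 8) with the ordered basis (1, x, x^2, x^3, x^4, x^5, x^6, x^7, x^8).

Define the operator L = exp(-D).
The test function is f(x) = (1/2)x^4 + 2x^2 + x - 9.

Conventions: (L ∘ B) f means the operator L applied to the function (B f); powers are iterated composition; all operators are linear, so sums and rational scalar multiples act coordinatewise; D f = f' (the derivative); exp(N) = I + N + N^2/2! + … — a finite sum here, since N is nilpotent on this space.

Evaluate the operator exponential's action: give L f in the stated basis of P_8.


order-1 term: -2x^3 - 4x - 1
order-2 term: 3x^2 + 2
order-3 term: -2x
order-4 term: 1/2
the series for exp(-D) f terminates at order 4
exp(-D) f = (1/2)x^4 - 2x^3 + 5x^2 - 5x - 15/2

the result is g(x) = (1/2)x^4 - 2x^3 + 5x^2 - 5x - 15/2


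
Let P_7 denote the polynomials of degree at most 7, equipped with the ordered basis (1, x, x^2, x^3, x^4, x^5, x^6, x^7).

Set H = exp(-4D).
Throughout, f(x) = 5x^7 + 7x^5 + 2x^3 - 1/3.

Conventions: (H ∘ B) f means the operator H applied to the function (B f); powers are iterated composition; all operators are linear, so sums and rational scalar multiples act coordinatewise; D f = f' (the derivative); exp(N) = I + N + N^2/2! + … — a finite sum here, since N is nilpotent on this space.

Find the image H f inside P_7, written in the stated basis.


order-1 term: -140x^6 - 140x^4 - 24x^2
order-2 term: 1680x^5 + 1120x^3 + 96x
order-3 term: -11200x^4 - 4480x^2 - 128
order-4 term: 44800x^3 + 8960x
order-5 term: -107520x^2 - 7168
order-6 term: 143360x
order-7 term: -81920
the series for exp(-4D) f terminates at order 7
exp(-4D) f = 5x^7 - 140x^6 + 1687x^5 - 11340x^4 + 45922x^3 - 112024x^2 + 152416x - 267649/3

g(x) = 5x^7 - 140x^6 + 1687x^5 - 11340x^4 + 45922x^3 - 112024x^2 + 152416x - 267649/3


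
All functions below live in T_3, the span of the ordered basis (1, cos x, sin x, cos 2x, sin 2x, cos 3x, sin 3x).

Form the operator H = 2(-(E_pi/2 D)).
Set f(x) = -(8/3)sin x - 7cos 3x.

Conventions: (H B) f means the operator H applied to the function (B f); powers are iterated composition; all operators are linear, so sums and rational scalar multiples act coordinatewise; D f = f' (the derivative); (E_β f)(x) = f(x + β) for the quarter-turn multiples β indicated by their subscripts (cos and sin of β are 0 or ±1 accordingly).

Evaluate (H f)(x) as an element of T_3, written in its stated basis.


D f = -(8/3)cos x + 21sin 3x
E_pi/2 D f = (8/3)sin x - 21cos 3x
(-(E_pi/2 D)) f = -(8/3)sin x + 21cos 3x
(2(-(E_pi/2 D))) f = -(16/3)sin x + 42cos 3x

the result is g(x) = -(16/3)sin x + 42cos 3x


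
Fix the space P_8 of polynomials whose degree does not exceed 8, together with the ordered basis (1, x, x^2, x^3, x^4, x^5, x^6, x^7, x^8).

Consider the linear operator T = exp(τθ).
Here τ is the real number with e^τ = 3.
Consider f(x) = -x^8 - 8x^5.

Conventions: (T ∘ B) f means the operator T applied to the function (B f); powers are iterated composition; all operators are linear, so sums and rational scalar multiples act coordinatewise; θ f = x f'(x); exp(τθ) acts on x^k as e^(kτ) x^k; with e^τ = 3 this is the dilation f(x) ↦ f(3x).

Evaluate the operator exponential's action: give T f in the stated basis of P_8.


the image equals g(x) = -6561x^8 - 1944x^5

exp(τθ) x^k = e^(kτ) x^k; with e^τ = 3 this sends x^k to 3^k x^k
x^5 ↦ 243 x^5
x^8 ↦ 6561 x^8
applying this coordinatewise to f: exp(τθ) f = -6561x^8 - 1944x^5


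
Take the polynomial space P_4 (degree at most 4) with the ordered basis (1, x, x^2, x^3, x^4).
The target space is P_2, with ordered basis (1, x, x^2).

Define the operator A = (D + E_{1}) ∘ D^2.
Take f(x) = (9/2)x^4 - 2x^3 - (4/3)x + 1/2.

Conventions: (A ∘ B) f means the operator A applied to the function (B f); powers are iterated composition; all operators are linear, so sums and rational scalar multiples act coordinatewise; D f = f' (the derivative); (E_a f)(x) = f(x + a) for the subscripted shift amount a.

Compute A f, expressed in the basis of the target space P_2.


D f = 18x^3 - 6x^2 - 4/3
D D f = 54x^2 - 12x
D D^2 f = 108x - 12
E_{1} D^2 f = 54x^2 + 96x + 42
(D + E_{1}) D^2 f = 54x^2 + 204x + 30

the result is g(x) = 54x^2 + 204x + 30


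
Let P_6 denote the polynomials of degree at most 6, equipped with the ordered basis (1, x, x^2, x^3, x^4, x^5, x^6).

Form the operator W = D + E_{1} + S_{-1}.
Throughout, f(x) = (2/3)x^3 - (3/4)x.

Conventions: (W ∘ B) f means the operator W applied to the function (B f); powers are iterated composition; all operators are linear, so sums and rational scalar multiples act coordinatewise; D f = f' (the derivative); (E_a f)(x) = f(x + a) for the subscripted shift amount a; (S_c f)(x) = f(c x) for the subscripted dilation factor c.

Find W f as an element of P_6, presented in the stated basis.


g(x) = 4x^2 + 2x - 5/6

D f = 2x^2 - 3/4
E_{1} f = (2/3)x^3 + 2x^2 + (5/4)x - 1/12
S_{-1} f = -(2/3)x^3 + (3/4)x
(D + E_{1} + S_{-1}) f = 4x^2 + 2x - 5/6


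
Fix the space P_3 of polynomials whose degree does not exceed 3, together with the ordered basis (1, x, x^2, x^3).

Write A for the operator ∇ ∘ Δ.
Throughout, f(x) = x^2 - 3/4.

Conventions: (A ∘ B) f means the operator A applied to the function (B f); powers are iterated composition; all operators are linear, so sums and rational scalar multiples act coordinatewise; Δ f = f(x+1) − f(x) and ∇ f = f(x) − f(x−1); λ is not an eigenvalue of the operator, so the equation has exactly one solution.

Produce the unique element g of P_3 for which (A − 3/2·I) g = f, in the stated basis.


g(x) = -(2/3)x^2 - 7/18

write g with unknown coordinates in the stated basis and equate coefficients in (A − 3/2·I) g = f
solving from the highest basis element down gives g = -(2/3)x^2 - 7/18
check: A g = -4/3
so A g − 3/2·g = x^2 - 3/4 = f ✓


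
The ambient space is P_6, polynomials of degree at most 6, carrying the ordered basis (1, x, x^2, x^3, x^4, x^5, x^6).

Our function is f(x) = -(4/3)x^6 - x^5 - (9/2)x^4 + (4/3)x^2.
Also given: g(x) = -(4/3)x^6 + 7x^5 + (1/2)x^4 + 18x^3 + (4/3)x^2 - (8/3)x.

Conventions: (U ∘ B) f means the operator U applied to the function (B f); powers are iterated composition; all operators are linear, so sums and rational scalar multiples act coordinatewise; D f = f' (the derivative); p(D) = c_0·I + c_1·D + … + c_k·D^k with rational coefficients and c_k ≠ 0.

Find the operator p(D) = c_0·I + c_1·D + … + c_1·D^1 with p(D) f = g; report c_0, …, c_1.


D^0 f = -(4/3)x^6 - x^5 - (9/2)x^4 + (4/3)x^2
D^1 f = -8x^5 - 5x^4 - 18x^3 + (8/3)x
matching coefficients of g against c_0 f + c_1 Df + … from the top degree down determines the c_i
solution: c_0 = 1, c_1 = -1

c_0 = 1, c_1 = -1


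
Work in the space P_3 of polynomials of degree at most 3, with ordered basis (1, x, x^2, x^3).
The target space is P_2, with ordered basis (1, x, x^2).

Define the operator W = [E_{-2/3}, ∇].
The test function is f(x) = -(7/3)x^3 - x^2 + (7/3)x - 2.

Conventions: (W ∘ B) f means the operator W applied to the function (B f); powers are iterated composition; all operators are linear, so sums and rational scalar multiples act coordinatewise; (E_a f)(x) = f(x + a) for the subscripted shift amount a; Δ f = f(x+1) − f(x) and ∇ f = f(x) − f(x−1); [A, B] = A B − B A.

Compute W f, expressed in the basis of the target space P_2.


the result is g(x) = 0

∇ f = -7x^2 + 5x + 1
E_{-2/3} ∇ f = -7x^2 + (43/3)x - 49/9
E_{-2/3} f = -(7/3)x^3 + (11/3)x^2 + (5/9)x - 268/81
∇ E_{-2/3} f = -7x^2 + (43/3)x - 49/9
[E_{-2/3}, ∇] f = 0


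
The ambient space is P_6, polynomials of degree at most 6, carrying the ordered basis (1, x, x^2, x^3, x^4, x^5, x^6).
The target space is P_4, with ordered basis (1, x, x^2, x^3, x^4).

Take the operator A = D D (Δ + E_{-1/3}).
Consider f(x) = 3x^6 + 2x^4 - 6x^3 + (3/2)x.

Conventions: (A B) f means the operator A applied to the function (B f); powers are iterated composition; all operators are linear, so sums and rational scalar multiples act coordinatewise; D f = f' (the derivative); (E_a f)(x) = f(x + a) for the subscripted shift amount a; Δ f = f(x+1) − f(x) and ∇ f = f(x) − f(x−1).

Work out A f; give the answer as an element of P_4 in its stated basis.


the image equals g(x) = 90x^4 + 240x^3 + 624x^2 + (1028/3)x + 844/9

Δ f = 18x^5 + 45x^4 + 68x^3 + 39x^2 + 8x + 1/2
E_{-1/3} f = 3x^6 - 6x^5 + 7x^4 - (98/9)x^3 + (71/9)x^2 - (47/54)x - 121/486
(Δ + E_{-1/3}) f = 3x^6 + 12x^5 + 52x^4 + (514/9)x^3 + (422/9)x^2 + (385/54)x + 61/243
D (Δ + E_{-1/3}) f = 18x^5 + 60x^4 + 208x^3 + (514/3)x^2 + (844/9)x + 385/54
D D (Δ + E_{-1/3}) f = 90x^4 + 240x^3 + 624x^2 + (1028/3)x + 844/9


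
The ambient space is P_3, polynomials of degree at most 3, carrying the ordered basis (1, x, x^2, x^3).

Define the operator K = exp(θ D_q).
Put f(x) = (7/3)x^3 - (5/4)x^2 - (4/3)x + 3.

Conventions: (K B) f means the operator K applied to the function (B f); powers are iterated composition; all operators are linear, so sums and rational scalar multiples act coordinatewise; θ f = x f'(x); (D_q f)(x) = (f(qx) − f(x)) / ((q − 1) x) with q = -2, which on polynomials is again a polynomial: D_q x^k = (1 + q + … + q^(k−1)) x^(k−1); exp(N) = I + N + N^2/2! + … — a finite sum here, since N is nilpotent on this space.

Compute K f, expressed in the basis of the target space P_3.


order-1 term: 14x^2 + (5/4)x
order-2 term: -7x
the series for exp(θ D_q) f terminates at order 2
exp(θ D_q) f = (7/3)x^3 + (51/4)x^2 - (85/12)x + 3

g(x) = (7/3)x^3 + (51/4)x^2 - (85/12)x + 3


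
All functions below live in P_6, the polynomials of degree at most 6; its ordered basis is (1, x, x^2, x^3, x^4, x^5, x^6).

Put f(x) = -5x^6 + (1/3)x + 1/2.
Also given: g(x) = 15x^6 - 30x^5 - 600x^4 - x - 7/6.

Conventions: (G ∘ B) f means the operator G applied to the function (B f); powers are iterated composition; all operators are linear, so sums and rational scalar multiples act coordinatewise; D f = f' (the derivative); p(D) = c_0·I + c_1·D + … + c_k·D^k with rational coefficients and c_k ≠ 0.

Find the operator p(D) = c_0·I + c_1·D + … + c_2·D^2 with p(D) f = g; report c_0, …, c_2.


D^0 f = -5x^6 + (1/3)x + 1/2
D^1 f = -30x^5 + 1/3
D^2 f = -150x^4
matching coefficients of g against c_0 f + c_1 Df + … from the top degree down determines the c_i
solution: c_0 = -3, c_1 = 1, c_2 = 4

c_0 = -3, c_1 = 1, c_2 = 4


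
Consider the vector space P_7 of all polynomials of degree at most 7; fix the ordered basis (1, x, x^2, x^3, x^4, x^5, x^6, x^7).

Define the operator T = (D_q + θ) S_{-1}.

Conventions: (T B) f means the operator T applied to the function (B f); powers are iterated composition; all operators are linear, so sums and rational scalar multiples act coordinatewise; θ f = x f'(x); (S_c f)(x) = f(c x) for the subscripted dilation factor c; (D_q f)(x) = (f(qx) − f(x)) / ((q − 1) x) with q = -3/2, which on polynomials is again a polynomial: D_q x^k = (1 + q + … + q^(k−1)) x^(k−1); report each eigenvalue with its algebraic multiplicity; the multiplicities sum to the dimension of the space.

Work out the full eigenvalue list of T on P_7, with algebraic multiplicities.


λ = -7 (multiplicity 1), λ = -5 (multiplicity 1), λ = -3 (multiplicity 1), λ = -1 (multiplicity 1), λ = 0 (multiplicity 1), λ = 2 (multiplicity 1), λ = 4 (multiplicity 1), λ = 6 (multiplicity 1)

image of 1: 0
image of x: -x - 1
image of x^2: 2x^2 - (1/2)x
image of x^3: -3x^3 - (7/4)x^2
image of x^4: 4x^4 - (13/8)x^3
image of x^5: -5x^5 - (55/16)x^4
image of x^6: 6x^6 - (133/32)x^5
image of x^7: -7x^7 - (463/64)x^6
the matrix is upper triangular; its diagonal is (0, -1, 2, -3, 4, -5, 6, -7)
for a triangular matrix the eigenvalues are the diagonal entries, with algebraic multiplicity their repetition count


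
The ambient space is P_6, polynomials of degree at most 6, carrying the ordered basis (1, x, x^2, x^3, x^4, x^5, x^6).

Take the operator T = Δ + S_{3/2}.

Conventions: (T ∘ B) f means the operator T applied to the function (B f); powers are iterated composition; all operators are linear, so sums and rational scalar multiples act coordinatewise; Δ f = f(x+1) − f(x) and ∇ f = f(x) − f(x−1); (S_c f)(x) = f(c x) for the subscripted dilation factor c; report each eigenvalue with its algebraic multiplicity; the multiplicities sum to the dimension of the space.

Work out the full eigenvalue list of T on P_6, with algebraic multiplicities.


image of 1: 1
image of x: (3/2)x + 1
image of x^2: (9/4)x^2 + 2x + 1
image of x^3: (27/8)x^3 + 3x^2 + 3x + 1
image of x^4: (81/16)x^4 + 4x^3 + 6x^2 + 4x + 1
image of x^5: (243/32)x^5 + 5x^4 + 10x^3 + 10x^2 + 5x + 1
image of x^6: (729/64)x^6 + 6x^5 + 15x^4 + 20x^3 + 15x^2 + 6x + 1
the matrix is upper triangular; its diagonal is (1, 3/2, 9/4, 27/8, 81/16, 243/32, 729/64)
for a triangular matrix the eigenvalues are the diagonal entries, with algebraic multiplicity their repetition count

λ = 1 (multiplicity 1), λ = 3/2 (multiplicity 1), λ = 9/4 (multiplicity 1), λ = 27/8 (multiplicity 1), λ = 81/16 (multiplicity 1), λ = 243/32 (multiplicity 1), λ = 729/64 (multiplicity 1)


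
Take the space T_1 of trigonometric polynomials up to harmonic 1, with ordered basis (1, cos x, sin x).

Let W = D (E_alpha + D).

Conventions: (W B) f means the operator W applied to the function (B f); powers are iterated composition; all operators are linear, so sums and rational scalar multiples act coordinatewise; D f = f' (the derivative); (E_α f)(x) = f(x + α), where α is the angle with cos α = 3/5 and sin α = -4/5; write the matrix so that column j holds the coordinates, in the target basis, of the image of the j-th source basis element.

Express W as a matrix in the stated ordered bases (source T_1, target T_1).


image of 1: 0
image of cos x: -(1/5)cos x - (3/5)sin x
image of sin x: (3/5)cos x - (1/5)sin x
each image's coordinates form column j of the matrix

the matrix is [[0, 0, 0]; [0, -1/5, 3/5]; [0, -3/5, -1/5]] (rows listed top to bottom)


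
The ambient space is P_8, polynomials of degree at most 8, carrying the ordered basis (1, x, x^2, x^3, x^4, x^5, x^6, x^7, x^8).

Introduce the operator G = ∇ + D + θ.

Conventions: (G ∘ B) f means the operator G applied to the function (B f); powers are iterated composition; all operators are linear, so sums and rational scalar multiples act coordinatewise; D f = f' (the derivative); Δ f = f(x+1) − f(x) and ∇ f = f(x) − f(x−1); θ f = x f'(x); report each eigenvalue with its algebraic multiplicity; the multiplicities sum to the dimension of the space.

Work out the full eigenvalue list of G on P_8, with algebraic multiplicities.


image of 1: 0
image of x: x + 2
image of x^2: 2x^2 + 4x - 1
image of x^3: 3x^3 + 6x^2 - 3x + 1
image of x^4: 4x^4 + 8x^3 - 6x^2 + 4x - 1
image of x^5: 5x^5 + 10x^4 - 10x^3 + 10x^2 - 5x + 1
image of x^6: 6x^6 + 12x^5 - 15x^4 + 20x^3 - 15x^2 + 6x - 1
image of x^7: 7x^7 + 14x^6 - 21x^5 + 35x^4 - 35x^3 + 21x^2 - 7x + 1
image of x^8: 8x^8 + 16x^7 - 28x^6 + 56x^5 - 70x^4 + 56x^3 - 28x^2 + 8x - 1
the matrix is upper triangular; its diagonal is (0, 1, 2, 3, 4, 5, 6, 7, 8)
for a triangular matrix the eigenvalues are the diagonal entries, with algebraic multiplicity their repetition count

λ = 0 (multiplicity 1), λ = 1 (multiplicity 1), λ = 2 (multiplicity 1), λ = 3 (multiplicity 1), λ = 4 (multiplicity 1), λ = 5 (multiplicity 1), λ = 6 (multiplicity 1), λ = 7 (multiplicity 1), λ = 8 (multiplicity 1)


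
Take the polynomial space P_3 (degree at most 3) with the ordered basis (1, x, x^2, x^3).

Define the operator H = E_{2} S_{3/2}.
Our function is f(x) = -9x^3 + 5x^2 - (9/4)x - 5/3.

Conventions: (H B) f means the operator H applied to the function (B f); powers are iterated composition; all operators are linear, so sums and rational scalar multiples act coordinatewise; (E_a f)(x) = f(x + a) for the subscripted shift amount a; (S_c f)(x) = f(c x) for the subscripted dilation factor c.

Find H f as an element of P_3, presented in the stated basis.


the image equals g(x) = -(243/8)x^3 - 171x^2 - (2583/8)x - 2477/12

S_{3/2} f = -(243/8)x^3 + (45/4)x^2 - (27/8)x - 5/3
E_{2} S_{3/2} f = -(243/8)x^3 - 171x^2 - (2583/8)x - 2477/12


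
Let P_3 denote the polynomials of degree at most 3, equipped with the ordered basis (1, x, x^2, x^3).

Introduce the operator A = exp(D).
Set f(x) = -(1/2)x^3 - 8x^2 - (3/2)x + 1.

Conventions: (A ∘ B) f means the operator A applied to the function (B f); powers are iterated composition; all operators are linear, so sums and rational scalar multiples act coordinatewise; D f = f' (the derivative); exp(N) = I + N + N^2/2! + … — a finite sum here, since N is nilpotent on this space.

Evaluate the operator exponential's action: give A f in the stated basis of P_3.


order-1 term: -(3/2)x^2 - 16x - 3/2
order-2 term: -(3/2)x - 8
order-3 term: -1/2
the series for exp(D) f terminates at order 3
exp(D) f = -(1/2)x^3 - (19/2)x^2 - 19x - 9

g(x) = -(1/2)x^3 - (19/2)x^2 - 19x - 9


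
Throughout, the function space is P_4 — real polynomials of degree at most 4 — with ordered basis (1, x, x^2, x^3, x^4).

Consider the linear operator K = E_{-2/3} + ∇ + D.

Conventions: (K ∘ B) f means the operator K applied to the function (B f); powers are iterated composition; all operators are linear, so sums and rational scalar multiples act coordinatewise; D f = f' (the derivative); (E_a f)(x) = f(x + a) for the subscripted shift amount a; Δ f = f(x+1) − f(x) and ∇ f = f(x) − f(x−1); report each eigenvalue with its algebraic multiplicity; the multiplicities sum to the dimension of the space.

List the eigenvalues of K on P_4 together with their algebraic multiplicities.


image of 1: 1
image of x: x + 4/3
image of x^2: x^2 + (8/3)x - 5/9
image of x^3: x^3 + 4x^2 - (5/3)x + 19/27
image of x^4: x^4 + (16/3)x^3 - (10/3)x^2 + (76/27)x - 65/81
the matrix is upper triangular; its diagonal is (1, 1, 1, 1, 1)
for a triangular matrix the eigenvalues are the diagonal entries, with algebraic multiplicity their repetition count

λ = 1 (multiplicity 5)


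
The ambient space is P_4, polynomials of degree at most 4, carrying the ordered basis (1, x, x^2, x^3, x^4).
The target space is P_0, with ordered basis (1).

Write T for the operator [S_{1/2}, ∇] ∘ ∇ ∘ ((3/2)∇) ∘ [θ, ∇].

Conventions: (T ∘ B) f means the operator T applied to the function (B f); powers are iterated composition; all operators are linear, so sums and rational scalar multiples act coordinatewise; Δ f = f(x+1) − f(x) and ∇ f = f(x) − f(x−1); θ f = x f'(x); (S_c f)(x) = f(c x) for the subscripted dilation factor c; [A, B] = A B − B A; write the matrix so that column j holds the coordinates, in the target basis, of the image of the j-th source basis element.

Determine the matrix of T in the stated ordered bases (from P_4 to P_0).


the matrix is [[0, 0, 0, 0, -18]] (rows listed top to bottom)

image of 1: 0
image of x: 0
image of x^2: 0
image of x^3: 0
image of x^4: -18
each image's coordinates form column j of the matrix


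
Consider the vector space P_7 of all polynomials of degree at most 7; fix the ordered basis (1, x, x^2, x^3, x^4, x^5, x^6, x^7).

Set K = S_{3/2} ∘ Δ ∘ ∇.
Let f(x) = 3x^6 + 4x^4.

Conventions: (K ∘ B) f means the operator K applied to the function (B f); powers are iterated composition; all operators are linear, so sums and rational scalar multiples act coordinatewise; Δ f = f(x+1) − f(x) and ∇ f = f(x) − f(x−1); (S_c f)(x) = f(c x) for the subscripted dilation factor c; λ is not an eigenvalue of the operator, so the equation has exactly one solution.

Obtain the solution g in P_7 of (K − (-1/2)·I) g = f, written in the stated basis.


write g with unknown coordinates in the stated basis and equate coefficients in (K − (-1/2)·I) g = f
solving from the highest basis element down gives g = 6x^6 - (3629/2)x^4 + 97173x^2 - 381458
check: K g = (3645/4)x^4 - (97173/2)x^2 + 190729
so K g − (-1/2)·g = 3x^6 + 4x^4 = f ✓

the result is g(x) = 6x^6 - (3629/2)x^4 + 97173x^2 - 381458


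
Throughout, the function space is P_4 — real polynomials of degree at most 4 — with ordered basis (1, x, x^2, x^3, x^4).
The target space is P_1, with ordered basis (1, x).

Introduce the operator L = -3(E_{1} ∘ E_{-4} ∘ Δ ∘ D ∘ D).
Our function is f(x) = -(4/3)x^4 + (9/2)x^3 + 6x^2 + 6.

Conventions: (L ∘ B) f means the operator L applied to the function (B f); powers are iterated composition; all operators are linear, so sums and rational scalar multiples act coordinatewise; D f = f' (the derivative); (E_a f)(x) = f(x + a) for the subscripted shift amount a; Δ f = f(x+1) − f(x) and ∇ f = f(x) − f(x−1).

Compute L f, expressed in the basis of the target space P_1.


D f = -(16/3)x^3 + (27/2)x^2 + 12x
D D f = -16x^2 + 27x + 12
Δ D D f = -32x + 11
E_{-4} (Δ ∘ D ∘ D) f = -32x + 139
E_{1} E_{-4} (Δ ∘ D ∘ D) f = -32x + 107
(-3(E_{1} ∘ E_{-4} ∘ Δ ∘ D ∘ D)) f = 96x - 321

g(x) = 96x - 321


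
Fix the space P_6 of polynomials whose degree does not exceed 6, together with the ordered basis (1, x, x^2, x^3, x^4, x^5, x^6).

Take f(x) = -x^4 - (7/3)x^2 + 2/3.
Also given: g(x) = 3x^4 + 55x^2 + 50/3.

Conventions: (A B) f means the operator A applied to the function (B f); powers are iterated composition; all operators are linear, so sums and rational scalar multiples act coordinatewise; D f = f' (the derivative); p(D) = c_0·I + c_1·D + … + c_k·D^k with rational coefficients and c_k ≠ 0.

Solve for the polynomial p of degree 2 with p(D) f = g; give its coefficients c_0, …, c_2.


p(D) = -3·I − 4·D^2, i.e. c_0 = -3, c_1 = 0, c_2 = -4

D^0 f = -x^4 - (7/3)x^2 + 2/3
D^1 f = -4x^3 - (14/3)x
D^2 f = -12x^2 - 14/3
matching coefficients of g against c_0 f + c_1 Df + … from the top degree down determines the c_i
solution: c_0 = -3, c_1 = 0, c_2 = -4


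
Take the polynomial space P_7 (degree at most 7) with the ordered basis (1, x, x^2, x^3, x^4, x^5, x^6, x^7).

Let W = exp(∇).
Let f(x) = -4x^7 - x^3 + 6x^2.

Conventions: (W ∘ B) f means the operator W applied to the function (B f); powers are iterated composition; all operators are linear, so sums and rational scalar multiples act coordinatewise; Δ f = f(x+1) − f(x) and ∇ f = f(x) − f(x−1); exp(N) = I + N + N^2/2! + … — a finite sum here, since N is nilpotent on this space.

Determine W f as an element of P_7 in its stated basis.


order-1 term: -28x^6 + 84x^5 - 140x^4 + 140x^3 - 87x^2 + 43x - 11
order-2 term: -84x^5 + 420x^4 - 980x^3 + 1260x^2 - 871x + 261
order-3 term: -140x^4 + 840x^3 - 2100x^2 + 2520x - 1205
order-4 term: -140x^3 + 840x^2 - 1820x + 1400
order-5 term: -84x^2 + 420x - 560
order-6 term: -28x + 84
order-7 term: -4
the series for exp(∇) f terminates at order 7
exp(∇) f = -4x^7 - 28x^6 + 140x^4 - 141x^3 - 165x^2 + 264x - 35

g(x) = -4x^7 - 28x^6 + 140x^4 - 141x^3 - 165x^2 + 264x - 35


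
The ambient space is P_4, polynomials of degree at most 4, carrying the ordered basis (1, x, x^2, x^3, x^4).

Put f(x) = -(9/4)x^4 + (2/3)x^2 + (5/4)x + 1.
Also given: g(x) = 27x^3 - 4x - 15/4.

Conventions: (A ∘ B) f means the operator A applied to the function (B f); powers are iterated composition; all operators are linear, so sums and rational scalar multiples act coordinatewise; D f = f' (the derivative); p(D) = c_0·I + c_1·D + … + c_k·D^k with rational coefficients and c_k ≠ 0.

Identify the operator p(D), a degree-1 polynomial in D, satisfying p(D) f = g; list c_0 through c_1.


p(D) = -3·D, i.e. c_0 = 0, c_1 = -3

D^0 f = -(9/4)x^4 + (2/3)x^2 + (5/4)x + 1
D^1 f = -9x^3 + (4/3)x + 5/4
matching coefficients of g against c_0 f + c_1 Df + … from the top degree down determines the c_i
solution: c_0 = 0, c_1 = -3


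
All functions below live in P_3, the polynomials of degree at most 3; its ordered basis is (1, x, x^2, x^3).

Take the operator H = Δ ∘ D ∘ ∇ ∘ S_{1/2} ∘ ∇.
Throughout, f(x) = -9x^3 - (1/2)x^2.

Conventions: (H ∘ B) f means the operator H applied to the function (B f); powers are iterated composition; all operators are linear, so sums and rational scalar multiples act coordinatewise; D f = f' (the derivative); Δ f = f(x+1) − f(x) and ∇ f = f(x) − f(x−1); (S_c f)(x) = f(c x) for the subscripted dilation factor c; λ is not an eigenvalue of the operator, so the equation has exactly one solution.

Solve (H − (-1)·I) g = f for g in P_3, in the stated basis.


g(x) = -9x^3 - (1/2)x^2

write g with unknown coordinates in the stated basis and equate coefficients in (H − (-1)·I) g = f
solving from the highest basis element down gives g = -9x^3 - (1/2)x^2
check: H g = 0
so H g − (-1)·g = -9x^3 - (1/2)x^2 = f ✓
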